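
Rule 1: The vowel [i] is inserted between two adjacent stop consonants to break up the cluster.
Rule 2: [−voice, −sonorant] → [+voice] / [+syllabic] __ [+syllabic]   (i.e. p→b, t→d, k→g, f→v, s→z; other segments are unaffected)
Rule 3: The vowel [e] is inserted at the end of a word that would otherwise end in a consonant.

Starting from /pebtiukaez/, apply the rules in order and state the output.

Rule 1 (stop-cluster i-epenthesis): /b/ and /t/ form a stop–stop cluster, so [i] is inserted between them. /pebtiukaez/ → pebitiukaez.
Rule 2 (intervocalic voicing): /t/ is a voiceless obstruent between vowels /i/ and /i/, so it voices to [d]. /k/ is a voiceless obstruent between vowels /u/ and /a/, so it voices to [g]. /pebitiukaez/ → pebidiugaez.
Rule 3 (final e-epenthesis): the form ends in the consonant /z/, so [e] is inserted word-finally. /pebidiugaez/ → pebidiugaeze.

pebidiugaeze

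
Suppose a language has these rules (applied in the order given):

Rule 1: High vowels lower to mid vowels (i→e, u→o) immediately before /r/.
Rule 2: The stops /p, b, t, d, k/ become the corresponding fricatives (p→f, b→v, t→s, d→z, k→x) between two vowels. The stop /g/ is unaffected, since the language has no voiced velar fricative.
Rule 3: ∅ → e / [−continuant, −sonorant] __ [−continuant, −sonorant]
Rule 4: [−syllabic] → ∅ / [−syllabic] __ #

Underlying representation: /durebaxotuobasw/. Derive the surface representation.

Rule 1 (pre-rhotic lowering): /u/ is a high vowel immediately before /r/, so it lowers to [o]. /durebaxotuobasw/ → dorebaxotuobasw.
Rule 2 (intervocalic spirantization): /b/ is a stop between vowels /e/ and /a/, so it spirantizes to the fricative [v]. /t/ is a stop between vowels /o/ and /u/, so it spirantizes to the fricative [s]. /b/ is a stop between vowels /o/ and /a/, so it spirantizes to the fricative [v]. /dorebaxotuobasw/ → dorevaxosuovasw.
Rule 3 (stop-cluster e-epenthesis): no segment meets the environment; /dorevaxosuovasw/ is unchanged.
Rule 4 (final cluster simplification): /w/ is the second consonant of a word-final cluster /sw/, so it deletes. /dorevaxosuovasw/ → dorevaxosuovas.

dorevaxosuovas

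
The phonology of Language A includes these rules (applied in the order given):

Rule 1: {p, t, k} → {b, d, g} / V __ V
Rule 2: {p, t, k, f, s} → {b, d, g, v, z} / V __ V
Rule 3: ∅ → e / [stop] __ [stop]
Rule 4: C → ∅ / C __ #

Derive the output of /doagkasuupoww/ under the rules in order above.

Rule 1 (intervocalic voicing): /p/ is a voiceless stop between vowels /u/ and /o/, so it voices to [b]. /doagkasuupoww/ → doagkasuuboww.
Rule 2 (intervocalic voicing): /s/ is a voiceless obstruent between vowels /a/ and /u/, so it voices to [z]. /doagkasuuboww/ → doagkazuuboww.
Rule 3 (stop-cluster e-epenthesis): /g/ and /k/ form a stop–stop cluster, so [e] is inserted between them. /doagkazuuboww/ → doagekazuuboww.
Rule 4 (final cluster simplification): /w/ is the second consonant of a word-final cluster /ww/, so it deletes. /doagekazuuboww/ → doagekazuubow.

doagekazuubow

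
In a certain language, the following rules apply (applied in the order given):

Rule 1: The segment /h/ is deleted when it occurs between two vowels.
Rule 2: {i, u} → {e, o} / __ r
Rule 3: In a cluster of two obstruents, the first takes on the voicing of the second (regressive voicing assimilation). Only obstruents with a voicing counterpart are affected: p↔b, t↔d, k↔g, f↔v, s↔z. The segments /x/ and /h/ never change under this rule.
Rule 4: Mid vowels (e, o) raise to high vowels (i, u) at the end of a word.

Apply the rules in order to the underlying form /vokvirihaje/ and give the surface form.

vogveriaji

Rule 1 (intervocalic h-deletion): /h/ occurs between vowels /i/ and /a/, so it deletes. /vokvirihaje/ → vokviriaje.
Rule 2 (pre-rhotic lowering): /i/ is a high vowel immediately before /r/, so it lowers to [e]. /vokviriaje/ → vokveriaje.
Rule 3 (regressive voicing assimilation): /k/ precedes the voiced obstruent /v/, so it voices to [g] by assimilation. /vokveriaje/ → vogveriaje.
Rule 4 (final vowel raising): /e/ is a mid vowel in word-final position, so it raises to [i]. /vogveriaje/ → vogveriaji.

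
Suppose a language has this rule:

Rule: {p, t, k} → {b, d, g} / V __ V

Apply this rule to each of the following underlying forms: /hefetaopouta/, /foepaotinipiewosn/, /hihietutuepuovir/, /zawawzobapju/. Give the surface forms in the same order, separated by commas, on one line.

/hefetaopouta/: /t/ is a voiceless stop between vowels /e/ and /a/, so it voices to [d]. /p/ is a voiceless stop between vowels /o/ and /o/, so it voices to [b]. /t/ is a voiceless stop between vowels /u/ and /a/, so it voices to [d]. → [hefedaobouda].
/foepaotinipiewosn/: /p/ is a voiceless stop between vowels /e/ and /a/, so it voices to [b]. /t/ is a voiceless stop between vowels /o/ and /i/, so it voices to [d]. /p/ is a voiceless stop between vowels /i/ and /i/, so it voices to [b]. → [foebaodinibiewosn].
/hihietutuepuovir/: /t/ is a voiceless stop between vowels /e/ and /u/, so it voices to [d]. /t/ is a voiceless stop between vowels /u/ and /u/, so it voices to [d]. /p/ is a voiceless stop between vowels /e/ and /u/, so it voices to [b]. → [hihieduduebuovir].
/zawawzobapju/: the rule's environment is not met; surfaces unchanged as [zawawzobapju].

hefedaobouda, foebaodinibiewosn, hihieduduebuovir, zawawzobapju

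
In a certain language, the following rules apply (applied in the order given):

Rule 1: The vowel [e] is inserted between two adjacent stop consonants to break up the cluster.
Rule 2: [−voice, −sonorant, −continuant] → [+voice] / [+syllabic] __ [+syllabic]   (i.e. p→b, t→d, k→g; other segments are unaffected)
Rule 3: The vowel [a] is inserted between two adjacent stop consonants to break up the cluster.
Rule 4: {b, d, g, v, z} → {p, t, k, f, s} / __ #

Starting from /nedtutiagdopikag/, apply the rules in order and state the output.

nededudiagedobigak

Rule 1 (stop-cluster e-epenthesis): /d/ and /t/ form a stop–stop cluster, so [e] is inserted between them. /g/ and /d/ form a stop–stop cluster, so [e] is inserted between them. /nedtutiagdopikag/ → nedetutiagedopikag.
Rule 2 (intervocalic voicing): /t/ is a voiceless stop between vowels /e/ and /u/, so it voices to [d]. /t/ is a voiceless stop between vowels /u/ and /i/, so it voices to [d]. /p/ is a voiceless stop between vowels /o/ and /i/, so it voices to [b]. /k/ is a voiceless stop between vowels /i/ and /a/, so it voices to [g]. /nedetutiagedopikag/ → nededudiagedobigag.
Rule 3 (stop-cluster a-epenthesis): no segment meets the environment; /nededudiagedobigag/ is unchanged.
Rule 4 (final devoicing): /g/ is a voiced obstruent in word-final position, so it devoices to [k]. /nededudiagedobigag/ → nededudiagedobigak.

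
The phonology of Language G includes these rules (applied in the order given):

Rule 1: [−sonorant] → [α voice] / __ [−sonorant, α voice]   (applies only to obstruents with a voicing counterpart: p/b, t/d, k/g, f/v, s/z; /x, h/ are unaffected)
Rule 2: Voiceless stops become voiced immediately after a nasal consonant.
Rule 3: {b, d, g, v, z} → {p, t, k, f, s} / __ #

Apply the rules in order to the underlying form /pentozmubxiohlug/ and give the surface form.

Rule 1 (regressive voicing assimilation): /b/ precedes the voiceless obstruent /x/, so it devoices to [p] by assimilation. /pentozmubxiohlug/ → pentozmupxiohlug.
Rule 2 (post-nasal voicing): /t/ is a voiceless stop immediately after the nasal /n/, so it voices to [d]. /pentozmupxiohlug/ → pendozmupxiohlug.
Rule 3 (final devoicing): /g/ is a voiced obstruent in word-final position, so it devoices to [k]. /pendozmupxiohlug/ → pendozmupxiohluk.

pendozmupxiohluk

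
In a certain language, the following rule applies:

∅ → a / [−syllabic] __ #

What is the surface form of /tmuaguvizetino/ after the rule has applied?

No segment of /tmuaguvizetino/ meets the structural description of the rule, so the form surfaces unchanged.

tmuaguvizetino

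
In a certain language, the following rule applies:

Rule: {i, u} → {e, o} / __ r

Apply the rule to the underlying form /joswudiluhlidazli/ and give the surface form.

joswudiluhlidazli

No segment of /joswudiluhlidazli/ meets the structural description of the rule, so the form surfaces unchanged.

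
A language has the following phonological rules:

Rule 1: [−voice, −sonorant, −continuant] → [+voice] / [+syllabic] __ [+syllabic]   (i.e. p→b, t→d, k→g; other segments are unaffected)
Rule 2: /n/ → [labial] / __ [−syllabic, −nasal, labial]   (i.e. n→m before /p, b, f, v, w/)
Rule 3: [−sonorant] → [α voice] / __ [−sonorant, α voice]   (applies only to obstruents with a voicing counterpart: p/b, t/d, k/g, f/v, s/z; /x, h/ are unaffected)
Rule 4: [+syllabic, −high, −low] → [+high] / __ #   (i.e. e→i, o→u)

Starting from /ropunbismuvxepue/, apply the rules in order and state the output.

robumbismufxebui

Rule 1 (intervocalic voicing): /p/ is a voiceless stop between vowels /o/ and /u/, so it voices to [b]. /p/ is a voiceless stop between vowels /e/ and /u/, so it voices to [b]. /ropunbismuvxepue/ → robunbismuvxebue.
Rule 2 (nasal place assimilation): /n/ precedes the labial consonant /b/, so it assimilates in place to [m]. /robunbismuvxebue/ → robumbismuvxebue.
Rule 3 (regressive voicing assimilation): /v/ precedes the voiceless obstruent /x/, so it devoices to [f] by assimilation. /robumbismuvxebue/ → robumbismufxebue.
Rule 4 (final vowel raising): /e/ is a mid vowel in word-final position, so it raises to [i]. /robumbismufxebue/ → robumbismufxebui.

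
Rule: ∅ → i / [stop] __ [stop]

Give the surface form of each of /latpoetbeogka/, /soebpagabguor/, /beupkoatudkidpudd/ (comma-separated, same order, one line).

latipoetibeogika, soebipagabiguor, beupikoatudikidipudid

/latpoetbeogka/: /t/ and /p/ form a stop–stop cluster, so [i] is inserted between them. /t/ and /b/ form a stop–stop cluster, so [i] is inserted between them. /g/ and /k/ form a stop–stop cluster, so [i] is inserted between them. → [latipoetibeogika].
/soebpagabguor/: /b/ and /p/ form a stop–stop cluster, so [i] is inserted between them. /b/ and /g/ form a stop–stop cluster, so [i] is inserted between them. → [soebipagabiguor].
/beupkoatudkidpudd/: /p/ and /k/ form a stop–stop cluster, so [i] is inserted between them. /d/ and /k/ form a stop–stop cluster, so [i] is inserted between them. /d/ and /p/ form a stop–stop cluster, so [i] is inserted between them. /d/ and /d/ form a stop–stop cluster, so [i] is inserted between them. → [beupikoatudikidipudid].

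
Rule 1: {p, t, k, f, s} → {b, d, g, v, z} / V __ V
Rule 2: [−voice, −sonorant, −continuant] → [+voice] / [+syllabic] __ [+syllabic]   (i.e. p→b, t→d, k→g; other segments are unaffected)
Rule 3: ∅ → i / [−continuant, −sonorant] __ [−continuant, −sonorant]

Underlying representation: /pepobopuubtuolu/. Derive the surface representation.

Rule 1 (intervocalic voicing): /p/ is a voiceless obstruent between vowels /e/ and /o/, so it voices to [b]. /p/ is a voiceless obstruent between vowels /o/ and /u/, so it voices to [b]. /pepobopuubtuolu/ → pebobobuubtuolu.
Rule 2 (intervocalic voicing): no segment meets the environment; /pebobobuubtuolu/ is unchanged.
Rule 3 (stop-cluster i-epenthesis): /b/ and /t/ form a stop–stop cluster, so [i] is inserted between them. /pebobobuubtuolu/ → pebobobuubituolu.

pebobobuubituolu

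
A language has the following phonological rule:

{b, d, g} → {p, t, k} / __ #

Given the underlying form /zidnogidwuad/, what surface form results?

zidnogidwuat

Scanning /zidnogidwuad/: /d/ at position 3 is not in the conditioning environment; /g/ at position 6 is not in the conditioning environment; /d/ at position 8 is not in the conditioning environment; /d/ is a voiced stop in word-final position, so it devoices to [t].
Result: [zidnogidwuat].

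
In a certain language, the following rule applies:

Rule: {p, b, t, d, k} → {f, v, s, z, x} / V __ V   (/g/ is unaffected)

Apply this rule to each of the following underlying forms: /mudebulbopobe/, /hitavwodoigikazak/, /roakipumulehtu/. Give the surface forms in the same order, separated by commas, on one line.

/mudebulbopobe/: /d/ is a stop between vowels /u/ and /e/, so it spirantizes to the fricative [z]. /b/ is a stop between vowels /e/ and /u/, so it spirantizes to the fricative [v]. /p/ is a stop between vowels /o/ and /o/, so it spirantizes to the fricative [f]. /b/ is a stop between vowels /o/ and /e/, so it spirantizes to the fricative [v]. → [muzevulbofove].
/hitavwodoigikazak/: /t/ is a stop between vowels /i/ and /a/, so it spirantizes to the fricative [s]. /d/ is a stop between vowels /o/ and /o/, so it spirantizes to the fricative [z]. /k/ is a stop between vowels /i/ and /a/, so it spirantizes to the fricative [x]. → [hisavwozoigixazak].
/roakipumulehtu/: /k/ is a stop between vowels /a/ and /i/, so it spirantizes to the fricative [x]. /p/ is a stop between vowels /i/ and /u/, so it spirantizes to the fricative [f]. → [roaxifumulehtu].

muzevulbofove, hisavwozoigixazak, roaxifumulehtu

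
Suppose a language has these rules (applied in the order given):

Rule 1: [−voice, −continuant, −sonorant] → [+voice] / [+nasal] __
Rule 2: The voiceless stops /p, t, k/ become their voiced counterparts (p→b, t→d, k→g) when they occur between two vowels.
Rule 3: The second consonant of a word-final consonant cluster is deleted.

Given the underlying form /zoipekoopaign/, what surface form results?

Rule 1 (post-nasal voicing): no segment meets the environment; /zoipekoopaign/ is unchanged.
Rule 2 (intervocalic voicing): /p/ is a voiceless stop between vowels /i/ and /e/, so it voices to [b]. /k/ is a voiceless stop between vowels /e/ and /o/, so it voices to [g]. /p/ is a voiceless stop between vowels /o/ and /a/, so it voices to [b]. /zoipekoopaign/ → zoibegoobaign.
Rule 3 (final cluster simplification): /n/ is the second consonant of a word-final cluster /gn/, so it deletes. /zoibegoobaign/ → zoibegoobaig.

zoibegoobaig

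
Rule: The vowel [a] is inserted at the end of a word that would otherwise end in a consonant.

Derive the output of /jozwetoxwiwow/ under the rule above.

the form ends in the consonant /w/, so [a] is inserted word-finally.
Surface form: [jozwetoxwiwowa].

jozwetoxwiwowa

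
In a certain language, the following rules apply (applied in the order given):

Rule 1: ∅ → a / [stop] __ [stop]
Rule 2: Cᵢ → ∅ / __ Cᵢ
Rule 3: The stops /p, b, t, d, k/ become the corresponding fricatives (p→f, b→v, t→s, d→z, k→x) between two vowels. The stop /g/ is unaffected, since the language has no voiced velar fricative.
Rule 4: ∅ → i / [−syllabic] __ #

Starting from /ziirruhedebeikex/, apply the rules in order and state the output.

Rule 1 (stop-cluster a-epenthesis): no segment meets the environment; /ziirruhedebeikex/ is unchanged.
Rule 2 (degemination): /rr/ is a geminate; the first /r/ deletes. /ziirruhedebeikex/ → ziiruhedebeikex.
Rule 3 (intervocalic spirantization): /d/ is a stop between vowels /e/ and /e/, so it spirantizes to the fricative [z]. /b/ is a stop between vowels /e/ and /e/, so it spirantizes to the fricative [v]. /k/ is a stop between vowels /i/ and /e/, so it spirantizes to the fricative [x]. /ziiruhedebeikex/ → ziiruhezeveixex.
Rule 4 (final i-epenthesis): the form ends in the consonant /x/, so [i] is inserted word-finally. /ziiruhezeveixex/ → ziiruhezeveixexi.

ziiruhezeveixexi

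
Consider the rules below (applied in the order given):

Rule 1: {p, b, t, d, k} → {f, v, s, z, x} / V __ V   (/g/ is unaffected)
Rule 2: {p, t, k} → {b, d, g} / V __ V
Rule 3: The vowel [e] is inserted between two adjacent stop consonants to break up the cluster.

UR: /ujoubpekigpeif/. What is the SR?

Rule 1 (intervocalic spirantization): /k/ is a stop between vowels /e/ and /i/, so it spirantizes to the fricative [x]. /ujoubpekigpeif/ → ujoubpexigpeif.
Rule 2 (intervocalic voicing): no segment meets the environment; /ujoubpexigpeif/ is unchanged.
Rule 3 (stop-cluster e-epenthesis): /b/ and /p/ form a stop–stop cluster, so [e] is inserted between them. /g/ and /p/ form a stop–stop cluster, so [e] is inserted between them. /ujoubpexigpeif/ → ujoubepexigepeif.

ujoubepexigepeif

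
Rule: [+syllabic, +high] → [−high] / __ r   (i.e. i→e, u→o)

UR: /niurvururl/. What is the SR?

/u/ is a high vowel immediately before /r/, so it lowers to [o].
/u/ is a high vowel immediately before /r/, so it lowers to [o].
/u/ is a high vowel immediately before /r/, so it lowers to [o].
The other instance of /i/ does not occur in the required environment and remains unchanged.
Surface form: [niorvororl].

niorvororl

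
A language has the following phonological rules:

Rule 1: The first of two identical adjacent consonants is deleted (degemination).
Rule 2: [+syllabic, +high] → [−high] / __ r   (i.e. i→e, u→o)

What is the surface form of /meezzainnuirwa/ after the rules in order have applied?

Rule 1 (degemination): /zz/ is a geminate; the first /z/ deletes. /nn/ is a geminate; the first /n/ deletes. /meezzainnuirwa/ → meezainuirwa.
Rule 2 (pre-rhotic lowering): /i/ is a high vowel immediately before /r/, so it lowers to [e]. /meezainuirwa/ → meezainuerwa.

meezainuerwa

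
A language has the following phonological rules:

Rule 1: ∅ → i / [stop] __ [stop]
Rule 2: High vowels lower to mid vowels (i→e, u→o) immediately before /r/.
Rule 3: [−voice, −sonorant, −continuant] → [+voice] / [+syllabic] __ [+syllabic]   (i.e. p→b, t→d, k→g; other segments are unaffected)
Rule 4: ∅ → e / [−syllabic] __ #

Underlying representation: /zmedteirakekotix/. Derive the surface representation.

Rule 1 (stop-cluster i-epenthesis): /d/ and /t/ form a stop–stop cluster, so [i] is inserted between them. /zmedteirakekotix/ → zmediteirakekotix.
Rule 2 (pre-rhotic lowering): /i/ is a high vowel immediately before /r/, so it lowers to [e]. /zmediteirakekotix/ → zmediteerakekotix.
Rule 3 (intervocalic voicing): /t/ is a voiceless stop between vowels /i/ and /e/, so it voices to [d]. /k/ is a voiceless stop between vowels /a/ and /e/, so it voices to [g]. /k/ is a voiceless stop between vowels /e/ and /o/, so it voices to [g]. /t/ is a voiceless stop between vowels /o/ and /i/, so it voices to [d]. /zmediteerakekotix/ → zmedideeragegodix.
Rule 4 (final e-epenthesis): the form ends in the consonant /x/, so [e] is inserted word-finally. /zmedideeragegodix/ → zmedideeragegodixe.

zmedideeragegodixe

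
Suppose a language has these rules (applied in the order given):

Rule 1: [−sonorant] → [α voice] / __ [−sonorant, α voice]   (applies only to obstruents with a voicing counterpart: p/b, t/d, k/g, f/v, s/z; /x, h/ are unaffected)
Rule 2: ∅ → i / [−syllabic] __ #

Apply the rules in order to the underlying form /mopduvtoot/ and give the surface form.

Rule 1 (regressive voicing assimilation): /p/ precedes the voiced obstruent /d/, so it voices to [b] by assimilation. /v/ precedes the voiceless obstruent /t/, so it devoices to [f] by assimilation. /mopduvtoot/ → mobduftoot.
Rule 2 (final i-epenthesis): the form ends in the consonant /t/, so [i] is inserted word-finally. /mobduftoot/ → mobduftooti.

mobduftooti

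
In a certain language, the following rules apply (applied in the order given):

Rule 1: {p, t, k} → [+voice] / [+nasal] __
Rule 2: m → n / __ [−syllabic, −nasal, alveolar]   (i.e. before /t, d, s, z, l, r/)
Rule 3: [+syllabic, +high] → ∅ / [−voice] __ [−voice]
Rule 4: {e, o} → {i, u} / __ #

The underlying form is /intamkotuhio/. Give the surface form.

Rule 1 (post-nasal voicing): /t/ is a voiceless stop immediately after the nasal /n/, so it voices to [d]. /k/ is a voiceless stop immediately after the nasal /m/, so it voices to [g]. /intamkotuhio/ → indamgotuhio.
Rule 2 (nasal place assimilation): no segment meets the environment; /indamgotuhio/ is unchanged.
Rule 3 (high vowel syncope): /u/ is a high vowel flanked by voiceless consonants /t/ and /h/, so it deletes. /indamgotuhio/ → indamgothio.
Rule 4 (final vowel raising): /o/ is a mid vowel in word-final position, so it raises to [u]. /indamgothio/ → indamgothiu.

indamgothiu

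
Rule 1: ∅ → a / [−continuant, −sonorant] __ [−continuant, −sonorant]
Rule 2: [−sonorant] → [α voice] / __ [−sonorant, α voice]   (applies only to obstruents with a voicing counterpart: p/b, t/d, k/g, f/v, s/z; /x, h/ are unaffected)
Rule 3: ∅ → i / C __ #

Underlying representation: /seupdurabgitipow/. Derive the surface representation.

Rule 1 (stop-cluster a-epenthesis): /p/ and /d/ form a stop–stop cluster, so [a] is inserted between them. /b/ and /g/ form a stop–stop cluster, so [a] is inserted between them. /seupdurabgitipow/ → seupadurabagitipow.
Rule 2 (regressive voicing assimilation): no segment meets the environment; /seupadurabagitipow/ is unchanged.
Rule 3 (final i-epenthesis): the form ends in the consonant /w/, so [i] is inserted word-finally. /seupadurabagitipow/ → seupadurabagitipowi.

seupadurabagitipowi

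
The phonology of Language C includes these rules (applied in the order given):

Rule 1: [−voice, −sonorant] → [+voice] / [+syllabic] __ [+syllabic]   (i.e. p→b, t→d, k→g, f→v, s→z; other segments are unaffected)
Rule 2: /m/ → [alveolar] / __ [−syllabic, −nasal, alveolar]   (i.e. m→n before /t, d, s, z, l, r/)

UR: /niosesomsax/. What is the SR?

Rule 1 (intervocalic voicing): /s/ is a voiceless obstruent between vowels /o/ and /e/, so it voices to [z]. /s/ is a voiceless obstruent between vowels /e/ and /o/, so it voices to [z]. /niosesomsax/ → niozezomsax.
Rule 2 (nasal place assimilation): /m/ precedes the alveolar consonant /s/, so it assimilates in place to [n]. /niozezomsax/ → niozezonsax.

niozezonsax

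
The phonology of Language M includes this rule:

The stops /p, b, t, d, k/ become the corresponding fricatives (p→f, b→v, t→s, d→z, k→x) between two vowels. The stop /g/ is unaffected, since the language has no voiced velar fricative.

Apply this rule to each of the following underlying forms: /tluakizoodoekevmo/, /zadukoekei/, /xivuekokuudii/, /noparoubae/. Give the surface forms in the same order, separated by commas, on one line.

/tluakizoodoekevmo/: /k/ is a stop between vowels /a/ and /i/, so it spirantizes to the fricative [x]. /d/ is a stop between vowels /o/ and /o/, so it spirantizes to the fricative [z]. /k/ is a stop between vowels /e/ and /e/, so it spirantizes to the fricative [x]. → [tluaxizoozoexevmo].
/zadukoekei/: /d/ is a stop between vowels /a/ and /u/, so it spirantizes to the fricative [z]. /k/ is a stop between vowels /u/ and /o/, so it spirantizes to the fricative [x]. /k/ is a stop between vowels /e/ and /e/, so it spirantizes to the fricative [x]. → [zazuxoexei].
/xivuekokuudii/: /k/ is a stop between vowels /e/ and /o/, so it spirantizes to the fricative [x]. /k/ is a stop between vowels /o/ and /u/, so it spirantizes to the fricative [x]. /d/ is a stop between vowels /u/ and /i/, so it spirantizes to the fricative [z]. → [xivuexoxuuzii].
/noparoubae/: /p/ is a stop between vowels /o/ and /a/, so it spirantizes to the fricative [f]. /b/ is a stop between vowels /u/ and /a/, so it spirantizes to the fricative [v]. → [nofarouvae].

tluaxizoozoexevmo, zazuxoexei, xivuexoxuuzii, nofarouvae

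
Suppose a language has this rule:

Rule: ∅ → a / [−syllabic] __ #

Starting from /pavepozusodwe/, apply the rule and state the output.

No segment of /pavepozusodwe/ meets the structural description of the rule, so the form surfaces unchanged.

pavepozusodwe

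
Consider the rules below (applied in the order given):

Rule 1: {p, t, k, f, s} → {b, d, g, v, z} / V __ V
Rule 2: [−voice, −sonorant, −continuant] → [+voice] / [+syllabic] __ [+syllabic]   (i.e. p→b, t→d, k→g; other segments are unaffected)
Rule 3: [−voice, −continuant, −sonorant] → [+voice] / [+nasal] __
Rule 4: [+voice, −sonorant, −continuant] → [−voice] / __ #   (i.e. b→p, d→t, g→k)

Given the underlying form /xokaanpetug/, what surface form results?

Rule 1 (intervocalic voicing): /k/ is a voiceless obstruent between vowels /o/ and /a/, so it voices to [g]. /t/ is a voiceless obstruent between vowels /e/ and /u/, so it voices to [d]. /xokaanpetug/ → xogaanpedug.
Rule 2 (intervocalic voicing): no segment meets the environment; /xogaanpedug/ is unchanged.
Rule 3 (post-nasal voicing): /p/ is a voiceless stop immediately after the nasal /n/, so it voices to [b]. /xogaanpedug/ → xogaanbedug.
Rule 4 (final devoicing): /g/ is a voiced stop in word-final position, so it devoices to [k]. /xogaanbedug/ → xogaanbeduk.

xogaanbeduk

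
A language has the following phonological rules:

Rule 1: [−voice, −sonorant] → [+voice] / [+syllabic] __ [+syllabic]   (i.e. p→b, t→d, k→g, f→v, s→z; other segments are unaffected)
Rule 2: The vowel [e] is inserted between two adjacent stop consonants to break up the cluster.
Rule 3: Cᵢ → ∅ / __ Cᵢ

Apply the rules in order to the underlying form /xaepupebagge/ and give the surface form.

Rule 1 (intervocalic voicing): /p/ is a voiceless obstruent between vowels /e/ and /u/, so it voices to [b]. /p/ is a voiceless obstruent between vowels /u/ and /e/, so it voices to [b]. /xaepupebagge/ → xaebubebagge.
Rule 2 (stop-cluster e-epenthesis): /g/ and /g/ form a stop–stop cluster, so [e] is inserted between them. /xaebubebagge/ → xaebubebagege.
Rule 3 (degemination): no segment meets the environment; /xaebubebagege/ is unchanged.

xaebubebagege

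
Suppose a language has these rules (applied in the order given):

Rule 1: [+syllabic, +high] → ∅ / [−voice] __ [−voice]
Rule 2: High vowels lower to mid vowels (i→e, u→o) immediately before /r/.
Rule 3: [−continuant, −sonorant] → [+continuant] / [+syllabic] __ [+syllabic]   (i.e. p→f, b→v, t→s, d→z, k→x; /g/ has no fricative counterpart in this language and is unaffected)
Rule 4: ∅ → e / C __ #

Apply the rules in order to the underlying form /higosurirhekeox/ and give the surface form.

higosorerhexeoxe

Rule 1 (high vowel syncope): no segment meets the environment; /higosurirhekeox/ is unchanged.
Rule 2 (pre-rhotic lowering): /u/ is a high vowel immediately before /r/, so it lowers to [o]. /i/ is a high vowel immediately before /r/, so it lowers to [e]. /higosurirhekeox/ → higosorerhekeox.
Rule 3 (intervocalic spirantization): /k/ is a stop between vowels /e/ and /e/, so it spirantizes to the fricative [x]. /higosorerhekeox/ → higosorerhexeox.
Rule 4 (final e-epenthesis): the form ends in the consonant /x/, so [e] is inserted word-finally. /higosorerhexeox/ → higosorerhexeoxe.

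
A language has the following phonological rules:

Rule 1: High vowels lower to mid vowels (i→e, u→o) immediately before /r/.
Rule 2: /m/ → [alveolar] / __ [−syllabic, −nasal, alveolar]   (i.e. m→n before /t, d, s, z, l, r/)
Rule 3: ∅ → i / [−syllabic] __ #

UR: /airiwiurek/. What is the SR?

Rule 1 (pre-rhotic lowering): /i/ is a high vowel immediately before /r/, so it lowers to [e]. /u/ is a high vowel immediately before /r/, so it lowers to [o]. /airiwiurek/ → aeriwiorek.
Rule 2 (nasal place assimilation): no segment meets the environment; /aeriwiorek/ is unchanged.
Rule 3 (final i-epenthesis): the form ends in the consonant /k/, so [i] is inserted word-finally. /aeriwiorek/ → aeriwioreki.

aeriwioreki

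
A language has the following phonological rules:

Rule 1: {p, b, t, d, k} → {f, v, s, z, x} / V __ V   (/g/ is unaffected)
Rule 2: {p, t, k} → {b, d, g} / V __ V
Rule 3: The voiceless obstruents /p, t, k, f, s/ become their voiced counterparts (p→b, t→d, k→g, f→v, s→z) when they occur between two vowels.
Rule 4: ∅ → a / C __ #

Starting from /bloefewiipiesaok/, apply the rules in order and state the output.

Rule 1 (intervocalic spirantization): /p/ is a stop between vowels /i/ and /i/, so it spirantizes to the fricative [f]. /bloefewiipiesaok/ → bloefewiifiesaok.
Rule 2 (intervocalic voicing): no segment meets the environment; /bloefewiifiesaok/ is unchanged.
Rule 3 (intervocalic voicing): /f/ is a voiceless obstruent between vowels /e/ and /e/, so it voices to [v]. /f/ is a voiceless obstruent between vowels /i/ and /i/, so it voices to [v]. /s/ is a voiceless obstruent between vowels /e/ and /a/, so it voices to [z]. /bloefewiifiesaok/ → bloevewiiviezaok.
Rule 4 (final a-epenthesis): the form ends in the consonant /k/, so [a] is inserted word-finally. /bloevewiiviezaok/ → bloevewiiviezaoka.

bloevewiiviezaoka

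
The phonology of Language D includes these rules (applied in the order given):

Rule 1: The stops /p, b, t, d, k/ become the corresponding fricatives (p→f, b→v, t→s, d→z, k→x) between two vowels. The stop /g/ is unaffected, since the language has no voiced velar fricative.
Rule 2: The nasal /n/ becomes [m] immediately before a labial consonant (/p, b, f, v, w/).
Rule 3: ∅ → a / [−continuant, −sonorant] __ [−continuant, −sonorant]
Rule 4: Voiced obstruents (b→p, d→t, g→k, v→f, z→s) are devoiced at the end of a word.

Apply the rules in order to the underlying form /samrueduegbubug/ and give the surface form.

Rule 1 (intervocalic spirantization): /d/ is a stop between vowels /e/ and /u/, so it spirantizes to the fricative [z]. /b/ is a stop between vowels /u/ and /u/, so it spirantizes to the fricative [v]. /samrueduegbubug/ → samruezuegbuvug.
Rule 2 (nasal place assimilation): no segment meets the environment; /samruezuegbuvug/ is unchanged.
Rule 3 (stop-cluster a-epenthesis): /g/ and /b/ form a stop–stop cluster, so [a] is inserted between them. /samruezuegbuvug/ → samruezuegabuvug.
Rule 4 (final devoicing): /g/ is a voiced obstruent in word-final position, so it devoices to [k]. /samruezuegabuvug/ → samruezuegabuvuk.

samruezuegabuvuk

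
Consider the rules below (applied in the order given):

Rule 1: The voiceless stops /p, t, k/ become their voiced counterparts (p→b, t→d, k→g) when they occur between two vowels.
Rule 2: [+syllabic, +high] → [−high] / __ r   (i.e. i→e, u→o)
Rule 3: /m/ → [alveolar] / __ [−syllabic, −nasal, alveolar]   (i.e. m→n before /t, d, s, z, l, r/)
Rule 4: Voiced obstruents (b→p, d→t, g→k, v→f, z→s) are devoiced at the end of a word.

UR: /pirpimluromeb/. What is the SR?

Rule 1 (intervocalic voicing): no segment meets the environment; /pirpimluromeb/ is unchanged.
Rule 2 (pre-rhotic lowering): /i/ is a high vowel immediately before /r/, so it lowers to [e]. /u/ is a high vowel immediately before /r/, so it lowers to [o]. /pirpimluromeb/ → perpimloromeb.
Rule 3 (nasal place assimilation): /m/ precedes the alveolar consonant /l/, so it assimilates in place to [n]. /perpimloromeb/ → perpinloromeb.
Rule 4 (final devoicing): /b/ is a voiced obstruent in word-final position, so it devoices to [p]. /perpinloromeb/ → perpinloromep.

perpinloromep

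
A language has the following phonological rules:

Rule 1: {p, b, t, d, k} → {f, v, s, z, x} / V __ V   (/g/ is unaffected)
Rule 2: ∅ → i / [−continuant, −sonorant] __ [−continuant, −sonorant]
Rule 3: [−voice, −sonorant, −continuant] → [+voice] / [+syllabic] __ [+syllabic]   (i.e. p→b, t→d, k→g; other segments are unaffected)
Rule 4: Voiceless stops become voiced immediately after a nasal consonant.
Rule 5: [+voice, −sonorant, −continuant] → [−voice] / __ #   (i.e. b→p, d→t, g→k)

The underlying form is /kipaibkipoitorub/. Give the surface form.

Rule 1 (intervocalic spirantization): /p/ is a stop between vowels /i/ and /a/, so it spirantizes to the fricative [f]. /p/ is a stop between vowels /i/ and /o/, so it spirantizes to the fricative [f]. /t/ is a stop between vowels /i/ and /o/, so it spirantizes to the fricative [s]. /kipaibkipoitorub/ → kifaibkifoisorub.
Rule 2 (stop-cluster i-epenthesis): /b/ and /k/ form a stop–stop cluster, so [i] is inserted between them. /kifaibkifoisorub/ → kifaibikifoisorub.
Rule 3 (intervocalic voicing): /k/ is a voiceless stop between vowels /i/ and /i/, so it voices to [g]. /kifaibikifoisorub/ → kifaibigifoisorub.
Rule 4 (post-nasal voicing): no segment meets the environment; /kifaibigifoisorub/ is unchanged.
Rule 5 (final devoicing): /b/ is a voiced stop in word-final position, so it devoices to [p]. /kifaibigifoisorub/ → kifaibigifoisorup.

kifaibigifoisorup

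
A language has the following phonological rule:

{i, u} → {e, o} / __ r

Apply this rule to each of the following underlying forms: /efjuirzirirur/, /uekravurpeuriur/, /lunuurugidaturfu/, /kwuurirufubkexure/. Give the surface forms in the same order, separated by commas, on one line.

efjuerzereror, uekravorpeorior, lunuorugidatorfu, kwuorerufubkexore

/efjuirzirirur/: /i/ is a high vowel immediately before /r/, so it lowers to [e]. /i/ is a high vowel immediately before /r/, so it lowers to [e]. /i/ is a high vowel immediately before /r/, so it lowers to [e]. /u/ is a high vowel immediately before /r/, so it lowers to [o]. → [efjuerzereror].
/uekravurpeuriur/: /u/ is a high vowel immediately before /r/, so it lowers to [o]. /u/ is a high vowel immediately before /r/, so it lowers to [o]. /u/ is a high vowel immediately before /r/, so it lowers to [o]. → [uekravorpeorior].
/lunuurugidaturfu/: /u/ is a high vowel immediately before /r/, so it lowers to [o]. /u/ is a high vowel immediately before /r/, so it lowers to [o]. → [lunuorugidatorfu].
/kwuurirufubkexure/: /u/ is a high vowel immediately before /r/, so it lowers to [o]. /i/ is a high vowel immediately before /r/, so it lowers to [e]. /u/ is a high vowel immediately before /r/, so it lowers to [o]. → [kwuorerufubkexore].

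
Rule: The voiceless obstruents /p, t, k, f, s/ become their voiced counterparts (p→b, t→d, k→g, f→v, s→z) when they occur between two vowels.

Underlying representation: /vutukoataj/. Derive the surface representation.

/t/ is a voiceless obstruent between vowels /u/ and /u/, so it voices to [d].
/k/ is a voiceless obstruent between vowels /u/ and /o/, so it voices to [g].
/t/ is a voiceless obstruent between vowels /a/ and /a/, so it voices to [d].
Surface form: [vudugoadaj].

vudugoadaj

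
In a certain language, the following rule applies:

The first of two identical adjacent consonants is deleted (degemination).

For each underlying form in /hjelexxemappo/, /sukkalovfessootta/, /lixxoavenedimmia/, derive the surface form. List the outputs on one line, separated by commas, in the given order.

/hjelexxemappo/: /xx/ is a geminate; the first /x/ deletes. /pp/ is a geminate; the first /p/ deletes. → [hjelexemapo].
/sukkalovfessootta/: /kk/ is a geminate; the first /k/ deletes. /ss/ is a geminate; the first /s/ deletes. /tt/ is a geminate; the first /t/ deletes. → [sukalovfesoota].
/lixxoavenedimmia/: /xx/ is a geminate; the first /x/ deletes. /mm/ is a geminate; the first /m/ deletes. → [lixoavenedimia].

hjelexemapo, sukalovfesoota, lixoavenedimia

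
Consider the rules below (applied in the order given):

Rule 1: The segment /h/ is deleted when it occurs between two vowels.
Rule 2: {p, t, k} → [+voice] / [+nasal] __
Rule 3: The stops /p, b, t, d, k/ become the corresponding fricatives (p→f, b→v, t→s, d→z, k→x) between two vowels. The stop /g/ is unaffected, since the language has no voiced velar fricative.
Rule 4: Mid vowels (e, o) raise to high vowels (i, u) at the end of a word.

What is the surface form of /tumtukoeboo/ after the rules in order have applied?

tumduxoevou

Rule 1 (intervocalic h-deletion): no segment meets the environment; /tumtukoeboo/ is unchanged.
Rule 2 (post-nasal voicing): /t/ is a voiceless stop immediately after the nasal /m/, so it voices to [d]. /tumtukoeboo/ → tumdukoeboo.
Rule 3 (intervocalic spirantization): /k/ is a stop between vowels /u/ and /o/, so it spirantizes to the fricative [x]. /b/ is a stop between vowels /e/ and /o/, so it spirantizes to the fricative [v]. /tumdukoeboo/ → tumduxoevoo.
Rule 4 (final vowel raising): /o/ is a mid vowel in word-final position, so it raises to [u]. /tumduxoevoo/ → tumduxoevou.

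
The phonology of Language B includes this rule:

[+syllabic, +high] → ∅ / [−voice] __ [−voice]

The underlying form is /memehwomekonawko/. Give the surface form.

No segment of /memehwomekonawko/ meets the structural description of the rule, so the form surfaces unchanged.

memehwomekonawko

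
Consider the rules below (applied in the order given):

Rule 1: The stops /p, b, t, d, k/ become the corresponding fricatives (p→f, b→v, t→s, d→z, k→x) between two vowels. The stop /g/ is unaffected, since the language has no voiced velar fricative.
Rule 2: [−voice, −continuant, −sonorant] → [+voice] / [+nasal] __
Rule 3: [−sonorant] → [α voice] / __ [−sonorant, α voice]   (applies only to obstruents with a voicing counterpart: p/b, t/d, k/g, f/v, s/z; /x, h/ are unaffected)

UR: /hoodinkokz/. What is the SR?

hoozingogz

Rule 1 (intervocalic spirantization): /d/ is a stop between vowels /o/ and /i/, so it spirantizes to the fricative [z]. /hoodinkokz/ → hoozinkokz.
Rule 2 (post-nasal voicing): /k/ is a voiceless stop immediately after the nasal /n/, so it voices to [g]. /hoozinkokz/ → hoozingokz.
Rule 3 (regressive voicing assimilation): /k/ precedes the voiced obstruent /z/, so it voices to [g] by assimilation. /hoozingokz/ → hoozingogz.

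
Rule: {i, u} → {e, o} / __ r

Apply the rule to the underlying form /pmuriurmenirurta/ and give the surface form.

/u/ is a high vowel immediately before /r/, so it lowers to [o].
/u/ is a high vowel immediately before /r/, so it lowers to [o].
/i/ is a high vowel immediately before /r/, so it lowers to [e].
/u/ is a high vowel immediately before /r/, so it lowers to [o].
The other instance of /i/ does not occur in the required environment and remains unchanged.
Surface form: [pmoriormenerorta].

pmoriormenerorta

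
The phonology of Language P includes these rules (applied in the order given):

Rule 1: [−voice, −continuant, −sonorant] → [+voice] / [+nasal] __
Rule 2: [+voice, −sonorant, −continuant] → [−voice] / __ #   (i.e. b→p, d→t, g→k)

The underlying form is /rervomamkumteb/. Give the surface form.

Rule 1 (post-nasal voicing): /k/ is a voiceless stop immediately after the nasal /m/, so it voices to [g]. /t/ is a voiceless stop immediately after the nasal /m/, so it voices to [d]. /rervomamkumteb/ → rervomamgumdeb.
Rule 2 (final devoicing): /b/ is a voiced stop in word-final position, so it devoices to [p]. /rervomamgumdeb/ → rervomamgumdep.

rervomamgumdep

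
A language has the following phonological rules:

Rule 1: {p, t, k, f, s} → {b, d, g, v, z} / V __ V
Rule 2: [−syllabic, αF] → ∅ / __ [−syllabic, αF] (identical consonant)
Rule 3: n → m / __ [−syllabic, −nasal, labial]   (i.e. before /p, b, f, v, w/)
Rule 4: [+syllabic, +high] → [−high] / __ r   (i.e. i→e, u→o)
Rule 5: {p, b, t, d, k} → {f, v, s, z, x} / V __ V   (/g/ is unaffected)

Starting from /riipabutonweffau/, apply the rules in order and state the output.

Rule 1 (intervocalic voicing): /p/ is a voiceless obstruent between vowels /i/ and /a/, so it voices to [b]. /t/ is a voiceless obstruent between vowels /u/ and /o/, so it voices to [d]. /riipabutonweffau/ → riibabudonweffau.
Rule 2 (degemination): /ff/ is a geminate; the first /f/ deletes. /riibabudonweffau/ → riibabudonwefau.
Rule 3 (nasal place assimilation): /n/ precedes the labial consonant /w/, so it assimilates in place to [m]. /riibabudonwefau/ → riibabudomwefau.
Rule 4 (pre-rhotic lowering): no segment meets the environment; /riibabudomwefau/ is unchanged.
Rule 5 (intervocalic spirantization): /b/ is a stop between vowels /i/ and /a/, so it spirantizes to the fricative [v]. /b/ is a stop between vowels /a/ and /u/, so it spirantizes to the fricative [v]. /d/ is a stop between vowels /u/ and /o/, so it spirantizes to the fricative [z]. /riibabudomwefau/ → riivavuzomwefau.

riivavuzomwefau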